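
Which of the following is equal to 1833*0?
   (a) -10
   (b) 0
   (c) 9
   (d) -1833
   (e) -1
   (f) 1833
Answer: b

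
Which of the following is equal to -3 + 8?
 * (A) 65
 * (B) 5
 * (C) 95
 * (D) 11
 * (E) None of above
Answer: B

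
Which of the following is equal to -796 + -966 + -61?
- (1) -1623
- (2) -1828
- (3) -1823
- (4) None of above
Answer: 3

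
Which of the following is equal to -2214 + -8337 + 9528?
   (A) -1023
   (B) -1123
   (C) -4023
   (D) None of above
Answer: A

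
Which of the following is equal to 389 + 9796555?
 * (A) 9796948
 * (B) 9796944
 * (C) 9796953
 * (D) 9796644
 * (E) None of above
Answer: B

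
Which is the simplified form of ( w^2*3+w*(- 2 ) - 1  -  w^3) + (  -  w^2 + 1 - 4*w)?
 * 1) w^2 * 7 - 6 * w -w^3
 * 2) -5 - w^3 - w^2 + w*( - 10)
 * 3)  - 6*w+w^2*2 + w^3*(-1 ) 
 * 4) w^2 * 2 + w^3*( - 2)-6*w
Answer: 3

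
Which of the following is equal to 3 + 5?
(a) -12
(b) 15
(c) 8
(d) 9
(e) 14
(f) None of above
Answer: c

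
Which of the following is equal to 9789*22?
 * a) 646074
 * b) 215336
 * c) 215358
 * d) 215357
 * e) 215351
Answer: c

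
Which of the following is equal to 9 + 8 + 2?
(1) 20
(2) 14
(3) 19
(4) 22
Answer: 3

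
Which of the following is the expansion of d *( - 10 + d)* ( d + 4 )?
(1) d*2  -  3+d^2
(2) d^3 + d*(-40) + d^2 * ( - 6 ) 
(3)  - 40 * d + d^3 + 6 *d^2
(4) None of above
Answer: 2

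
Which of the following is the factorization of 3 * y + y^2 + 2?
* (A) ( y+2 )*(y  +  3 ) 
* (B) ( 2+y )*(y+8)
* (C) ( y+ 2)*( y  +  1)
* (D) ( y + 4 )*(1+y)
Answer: C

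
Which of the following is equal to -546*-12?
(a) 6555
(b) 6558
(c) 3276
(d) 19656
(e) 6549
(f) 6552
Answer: f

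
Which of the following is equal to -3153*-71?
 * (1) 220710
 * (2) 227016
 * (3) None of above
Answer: 3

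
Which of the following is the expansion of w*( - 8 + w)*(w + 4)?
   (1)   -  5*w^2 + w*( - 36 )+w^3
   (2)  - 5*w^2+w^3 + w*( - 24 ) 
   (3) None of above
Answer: 3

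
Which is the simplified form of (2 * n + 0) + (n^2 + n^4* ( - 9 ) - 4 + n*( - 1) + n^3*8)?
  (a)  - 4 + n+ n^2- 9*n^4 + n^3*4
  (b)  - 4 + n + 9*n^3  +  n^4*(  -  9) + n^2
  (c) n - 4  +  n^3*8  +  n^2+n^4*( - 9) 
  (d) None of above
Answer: c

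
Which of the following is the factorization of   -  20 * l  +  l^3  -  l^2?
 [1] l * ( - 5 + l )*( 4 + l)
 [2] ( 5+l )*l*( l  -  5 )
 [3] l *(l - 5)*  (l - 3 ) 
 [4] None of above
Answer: 1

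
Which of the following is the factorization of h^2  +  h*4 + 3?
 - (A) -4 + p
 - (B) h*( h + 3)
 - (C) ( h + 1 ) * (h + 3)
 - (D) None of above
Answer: C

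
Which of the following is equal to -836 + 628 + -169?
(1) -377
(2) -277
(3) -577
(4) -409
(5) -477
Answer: 1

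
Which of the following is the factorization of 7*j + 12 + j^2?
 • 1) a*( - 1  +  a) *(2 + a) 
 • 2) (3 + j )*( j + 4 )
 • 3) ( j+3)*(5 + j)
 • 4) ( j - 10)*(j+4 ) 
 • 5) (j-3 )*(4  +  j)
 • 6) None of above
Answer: 2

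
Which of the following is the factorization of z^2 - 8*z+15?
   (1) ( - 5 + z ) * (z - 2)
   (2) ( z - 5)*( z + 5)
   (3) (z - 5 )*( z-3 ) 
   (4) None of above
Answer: 3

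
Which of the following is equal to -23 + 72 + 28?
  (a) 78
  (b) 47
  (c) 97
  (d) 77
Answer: d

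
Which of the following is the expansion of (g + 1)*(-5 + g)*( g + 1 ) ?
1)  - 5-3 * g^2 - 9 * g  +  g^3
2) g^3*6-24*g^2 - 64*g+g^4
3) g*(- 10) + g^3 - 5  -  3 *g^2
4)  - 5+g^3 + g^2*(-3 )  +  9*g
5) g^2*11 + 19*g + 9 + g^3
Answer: 1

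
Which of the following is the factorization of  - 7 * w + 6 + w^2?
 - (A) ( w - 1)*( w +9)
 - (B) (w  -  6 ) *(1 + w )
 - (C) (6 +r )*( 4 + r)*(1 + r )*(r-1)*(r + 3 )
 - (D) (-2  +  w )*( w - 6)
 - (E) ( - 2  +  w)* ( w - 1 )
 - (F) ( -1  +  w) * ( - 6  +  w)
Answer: F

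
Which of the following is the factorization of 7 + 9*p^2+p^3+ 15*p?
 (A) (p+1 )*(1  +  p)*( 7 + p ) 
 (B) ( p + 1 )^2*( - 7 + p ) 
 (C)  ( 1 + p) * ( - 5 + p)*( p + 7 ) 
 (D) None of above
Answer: A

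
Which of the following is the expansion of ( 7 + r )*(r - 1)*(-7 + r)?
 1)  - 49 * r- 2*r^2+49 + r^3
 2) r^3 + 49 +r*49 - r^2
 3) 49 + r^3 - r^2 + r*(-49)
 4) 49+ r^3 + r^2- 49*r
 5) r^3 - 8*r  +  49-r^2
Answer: 3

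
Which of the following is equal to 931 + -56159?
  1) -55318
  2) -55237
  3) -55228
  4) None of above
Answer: 3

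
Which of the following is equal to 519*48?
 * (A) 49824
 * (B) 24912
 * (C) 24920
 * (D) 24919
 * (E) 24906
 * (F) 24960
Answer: B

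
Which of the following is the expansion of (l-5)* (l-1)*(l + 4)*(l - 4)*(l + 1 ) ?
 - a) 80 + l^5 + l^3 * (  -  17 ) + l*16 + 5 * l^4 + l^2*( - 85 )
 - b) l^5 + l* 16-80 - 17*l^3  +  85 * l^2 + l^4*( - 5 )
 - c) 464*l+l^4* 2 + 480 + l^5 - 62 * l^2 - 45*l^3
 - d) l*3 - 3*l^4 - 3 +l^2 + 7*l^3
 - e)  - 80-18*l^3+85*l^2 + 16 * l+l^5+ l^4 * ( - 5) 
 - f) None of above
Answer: b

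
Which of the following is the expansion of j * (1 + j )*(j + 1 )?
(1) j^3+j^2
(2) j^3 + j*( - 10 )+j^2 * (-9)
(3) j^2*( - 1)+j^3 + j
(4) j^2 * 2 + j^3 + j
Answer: 4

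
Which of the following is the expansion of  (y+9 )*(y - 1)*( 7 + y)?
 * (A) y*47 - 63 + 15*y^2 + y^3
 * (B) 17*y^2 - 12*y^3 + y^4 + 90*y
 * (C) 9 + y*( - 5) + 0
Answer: A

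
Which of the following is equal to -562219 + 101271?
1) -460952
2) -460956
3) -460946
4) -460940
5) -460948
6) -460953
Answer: 5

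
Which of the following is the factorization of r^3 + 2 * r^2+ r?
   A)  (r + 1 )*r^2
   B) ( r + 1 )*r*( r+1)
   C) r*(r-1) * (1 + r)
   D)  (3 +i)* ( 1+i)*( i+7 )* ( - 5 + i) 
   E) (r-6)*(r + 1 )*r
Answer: B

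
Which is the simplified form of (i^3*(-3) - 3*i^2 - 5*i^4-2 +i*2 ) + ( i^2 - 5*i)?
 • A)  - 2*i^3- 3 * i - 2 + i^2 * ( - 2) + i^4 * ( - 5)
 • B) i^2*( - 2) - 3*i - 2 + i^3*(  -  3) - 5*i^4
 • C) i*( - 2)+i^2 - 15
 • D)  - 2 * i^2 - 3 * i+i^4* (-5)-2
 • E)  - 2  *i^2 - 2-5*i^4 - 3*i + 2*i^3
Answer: B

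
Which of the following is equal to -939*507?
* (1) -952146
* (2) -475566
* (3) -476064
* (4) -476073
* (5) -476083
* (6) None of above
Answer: 4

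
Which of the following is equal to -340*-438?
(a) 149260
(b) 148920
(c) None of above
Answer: b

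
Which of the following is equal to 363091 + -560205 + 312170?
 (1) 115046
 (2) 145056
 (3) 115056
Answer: 3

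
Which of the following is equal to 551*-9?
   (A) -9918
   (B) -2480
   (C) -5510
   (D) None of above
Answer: D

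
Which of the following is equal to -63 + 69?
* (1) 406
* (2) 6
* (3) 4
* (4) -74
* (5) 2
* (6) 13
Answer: 2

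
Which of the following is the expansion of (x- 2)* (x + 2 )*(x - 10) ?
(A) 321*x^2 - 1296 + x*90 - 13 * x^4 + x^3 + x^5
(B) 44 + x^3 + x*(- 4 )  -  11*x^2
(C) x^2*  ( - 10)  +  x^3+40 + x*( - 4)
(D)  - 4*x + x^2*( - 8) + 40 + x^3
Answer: C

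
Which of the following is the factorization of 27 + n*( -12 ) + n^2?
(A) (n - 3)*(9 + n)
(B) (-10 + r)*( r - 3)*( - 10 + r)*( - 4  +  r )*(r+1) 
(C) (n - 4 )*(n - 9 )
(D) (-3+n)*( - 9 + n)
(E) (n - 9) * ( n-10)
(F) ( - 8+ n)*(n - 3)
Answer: D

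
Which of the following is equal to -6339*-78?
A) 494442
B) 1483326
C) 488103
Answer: A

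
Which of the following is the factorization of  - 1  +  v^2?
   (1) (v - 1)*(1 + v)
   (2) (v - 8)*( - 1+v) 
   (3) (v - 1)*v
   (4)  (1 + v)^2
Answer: 1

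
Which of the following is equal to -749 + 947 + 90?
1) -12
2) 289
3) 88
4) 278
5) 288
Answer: 5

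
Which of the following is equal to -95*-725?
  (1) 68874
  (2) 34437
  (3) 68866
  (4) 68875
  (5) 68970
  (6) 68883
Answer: 4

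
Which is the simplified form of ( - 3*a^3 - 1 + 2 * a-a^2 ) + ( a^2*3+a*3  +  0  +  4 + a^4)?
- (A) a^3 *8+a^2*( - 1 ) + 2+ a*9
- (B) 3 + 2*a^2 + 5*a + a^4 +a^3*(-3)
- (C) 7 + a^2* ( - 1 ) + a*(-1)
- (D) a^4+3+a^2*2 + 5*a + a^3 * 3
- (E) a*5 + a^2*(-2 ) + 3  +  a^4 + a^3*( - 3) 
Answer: B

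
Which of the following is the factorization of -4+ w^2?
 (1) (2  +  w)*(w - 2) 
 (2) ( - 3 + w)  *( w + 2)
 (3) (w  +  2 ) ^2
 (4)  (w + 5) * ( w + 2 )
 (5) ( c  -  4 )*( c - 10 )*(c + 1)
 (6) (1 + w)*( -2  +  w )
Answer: 1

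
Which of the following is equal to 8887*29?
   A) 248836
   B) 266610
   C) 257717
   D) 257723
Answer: D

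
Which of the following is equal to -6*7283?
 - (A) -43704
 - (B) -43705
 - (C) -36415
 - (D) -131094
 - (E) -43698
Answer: E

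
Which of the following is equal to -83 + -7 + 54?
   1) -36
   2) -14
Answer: 1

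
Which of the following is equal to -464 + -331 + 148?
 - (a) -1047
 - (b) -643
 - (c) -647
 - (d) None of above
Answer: c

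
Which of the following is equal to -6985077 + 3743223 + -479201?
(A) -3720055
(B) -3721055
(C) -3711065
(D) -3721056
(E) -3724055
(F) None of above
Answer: B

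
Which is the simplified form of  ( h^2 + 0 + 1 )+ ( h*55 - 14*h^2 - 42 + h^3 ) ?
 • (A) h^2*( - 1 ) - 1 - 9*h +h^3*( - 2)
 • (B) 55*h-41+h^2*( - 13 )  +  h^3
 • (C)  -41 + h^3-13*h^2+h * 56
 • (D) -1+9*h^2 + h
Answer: B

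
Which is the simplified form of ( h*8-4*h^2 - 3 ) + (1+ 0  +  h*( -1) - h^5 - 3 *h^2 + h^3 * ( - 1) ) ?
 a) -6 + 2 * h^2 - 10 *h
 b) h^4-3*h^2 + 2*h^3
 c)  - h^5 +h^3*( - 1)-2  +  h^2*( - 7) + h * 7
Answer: c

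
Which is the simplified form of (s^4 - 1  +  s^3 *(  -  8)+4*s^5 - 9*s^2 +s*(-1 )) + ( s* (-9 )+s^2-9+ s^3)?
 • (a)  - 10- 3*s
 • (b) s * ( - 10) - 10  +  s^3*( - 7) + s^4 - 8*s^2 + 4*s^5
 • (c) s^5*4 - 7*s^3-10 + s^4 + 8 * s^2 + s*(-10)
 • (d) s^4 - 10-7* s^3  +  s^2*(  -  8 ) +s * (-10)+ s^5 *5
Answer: b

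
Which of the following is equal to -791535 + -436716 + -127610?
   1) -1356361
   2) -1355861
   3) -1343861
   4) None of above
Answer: 2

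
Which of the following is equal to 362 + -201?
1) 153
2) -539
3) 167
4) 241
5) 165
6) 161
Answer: 6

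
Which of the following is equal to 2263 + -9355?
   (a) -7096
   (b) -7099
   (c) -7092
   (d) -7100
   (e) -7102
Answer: c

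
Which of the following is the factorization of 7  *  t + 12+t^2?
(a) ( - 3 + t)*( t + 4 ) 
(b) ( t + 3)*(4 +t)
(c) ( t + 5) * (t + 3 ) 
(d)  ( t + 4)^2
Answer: b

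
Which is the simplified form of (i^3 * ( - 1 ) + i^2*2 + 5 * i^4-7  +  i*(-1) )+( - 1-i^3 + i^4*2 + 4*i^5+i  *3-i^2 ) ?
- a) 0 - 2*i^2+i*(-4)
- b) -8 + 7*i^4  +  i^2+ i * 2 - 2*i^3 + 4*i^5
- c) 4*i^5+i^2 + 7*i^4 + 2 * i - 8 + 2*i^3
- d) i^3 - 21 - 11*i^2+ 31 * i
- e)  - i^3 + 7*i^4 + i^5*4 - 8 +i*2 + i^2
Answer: b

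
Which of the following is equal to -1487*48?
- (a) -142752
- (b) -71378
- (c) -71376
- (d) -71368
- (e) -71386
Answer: c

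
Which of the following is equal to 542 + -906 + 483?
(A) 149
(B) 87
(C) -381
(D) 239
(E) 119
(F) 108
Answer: E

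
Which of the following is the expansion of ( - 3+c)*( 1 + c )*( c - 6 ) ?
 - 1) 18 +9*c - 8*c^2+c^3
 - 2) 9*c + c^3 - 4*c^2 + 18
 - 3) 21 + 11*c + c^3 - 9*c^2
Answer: 1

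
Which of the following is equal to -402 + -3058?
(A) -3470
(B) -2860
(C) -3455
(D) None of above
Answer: D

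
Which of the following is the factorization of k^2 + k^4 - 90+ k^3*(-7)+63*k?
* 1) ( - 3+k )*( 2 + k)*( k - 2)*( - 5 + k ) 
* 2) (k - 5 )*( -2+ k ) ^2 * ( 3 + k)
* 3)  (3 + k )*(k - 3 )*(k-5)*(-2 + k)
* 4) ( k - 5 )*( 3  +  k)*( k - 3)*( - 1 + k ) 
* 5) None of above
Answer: 3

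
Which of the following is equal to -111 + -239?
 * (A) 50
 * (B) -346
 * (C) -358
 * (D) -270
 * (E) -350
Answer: E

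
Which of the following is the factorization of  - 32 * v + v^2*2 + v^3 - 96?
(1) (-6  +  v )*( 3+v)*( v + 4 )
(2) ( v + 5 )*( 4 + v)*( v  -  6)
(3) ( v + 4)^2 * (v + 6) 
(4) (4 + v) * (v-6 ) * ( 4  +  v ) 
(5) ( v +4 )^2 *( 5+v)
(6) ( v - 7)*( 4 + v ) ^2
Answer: 4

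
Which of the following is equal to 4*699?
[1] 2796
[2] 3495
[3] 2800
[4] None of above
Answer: 1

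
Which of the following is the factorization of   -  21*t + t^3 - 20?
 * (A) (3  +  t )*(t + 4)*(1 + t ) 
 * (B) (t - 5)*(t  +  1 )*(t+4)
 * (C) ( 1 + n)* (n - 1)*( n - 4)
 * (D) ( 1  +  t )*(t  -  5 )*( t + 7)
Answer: B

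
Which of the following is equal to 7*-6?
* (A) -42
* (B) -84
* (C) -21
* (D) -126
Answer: A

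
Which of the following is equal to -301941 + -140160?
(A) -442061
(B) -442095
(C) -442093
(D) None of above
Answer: D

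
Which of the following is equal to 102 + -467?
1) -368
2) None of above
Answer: 2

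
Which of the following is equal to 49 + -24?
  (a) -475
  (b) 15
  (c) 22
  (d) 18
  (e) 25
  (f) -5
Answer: e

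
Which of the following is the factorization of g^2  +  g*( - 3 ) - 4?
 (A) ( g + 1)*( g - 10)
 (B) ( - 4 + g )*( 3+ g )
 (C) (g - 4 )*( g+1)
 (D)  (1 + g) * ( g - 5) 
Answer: C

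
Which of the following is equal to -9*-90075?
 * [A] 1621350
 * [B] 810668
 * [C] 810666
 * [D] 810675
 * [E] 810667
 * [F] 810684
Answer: D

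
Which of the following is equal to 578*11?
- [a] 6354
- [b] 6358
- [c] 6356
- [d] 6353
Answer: b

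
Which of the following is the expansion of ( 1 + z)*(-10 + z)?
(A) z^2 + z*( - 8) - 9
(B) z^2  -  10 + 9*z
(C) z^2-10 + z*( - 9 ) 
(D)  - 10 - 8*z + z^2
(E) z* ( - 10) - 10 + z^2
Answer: C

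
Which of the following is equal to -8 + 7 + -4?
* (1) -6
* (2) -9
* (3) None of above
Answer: 3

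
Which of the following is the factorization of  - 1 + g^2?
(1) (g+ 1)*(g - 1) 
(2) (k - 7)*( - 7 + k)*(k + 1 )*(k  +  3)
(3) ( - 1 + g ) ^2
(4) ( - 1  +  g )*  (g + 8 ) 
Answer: 1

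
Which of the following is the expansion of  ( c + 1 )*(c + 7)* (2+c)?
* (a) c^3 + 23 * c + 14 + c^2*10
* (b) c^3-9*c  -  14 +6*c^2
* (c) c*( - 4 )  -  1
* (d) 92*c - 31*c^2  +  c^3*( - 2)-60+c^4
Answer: a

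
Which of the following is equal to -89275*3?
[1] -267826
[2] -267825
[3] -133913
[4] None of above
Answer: 2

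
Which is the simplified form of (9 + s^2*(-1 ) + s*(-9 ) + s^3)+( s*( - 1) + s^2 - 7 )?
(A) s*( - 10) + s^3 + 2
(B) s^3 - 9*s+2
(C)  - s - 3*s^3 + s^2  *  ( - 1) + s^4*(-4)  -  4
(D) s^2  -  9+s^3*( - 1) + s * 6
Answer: A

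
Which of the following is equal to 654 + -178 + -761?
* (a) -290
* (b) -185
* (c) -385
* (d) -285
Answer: d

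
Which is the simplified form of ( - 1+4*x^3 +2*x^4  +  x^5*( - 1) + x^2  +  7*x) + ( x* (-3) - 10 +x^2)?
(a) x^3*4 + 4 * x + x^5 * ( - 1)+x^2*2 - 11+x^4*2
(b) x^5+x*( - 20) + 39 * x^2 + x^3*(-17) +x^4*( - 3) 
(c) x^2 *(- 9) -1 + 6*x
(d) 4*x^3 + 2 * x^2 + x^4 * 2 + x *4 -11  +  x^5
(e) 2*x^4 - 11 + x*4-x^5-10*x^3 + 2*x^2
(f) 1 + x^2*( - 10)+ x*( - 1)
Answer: a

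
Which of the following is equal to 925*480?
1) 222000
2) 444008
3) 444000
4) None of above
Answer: 3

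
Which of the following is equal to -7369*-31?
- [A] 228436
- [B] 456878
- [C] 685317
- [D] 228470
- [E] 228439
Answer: E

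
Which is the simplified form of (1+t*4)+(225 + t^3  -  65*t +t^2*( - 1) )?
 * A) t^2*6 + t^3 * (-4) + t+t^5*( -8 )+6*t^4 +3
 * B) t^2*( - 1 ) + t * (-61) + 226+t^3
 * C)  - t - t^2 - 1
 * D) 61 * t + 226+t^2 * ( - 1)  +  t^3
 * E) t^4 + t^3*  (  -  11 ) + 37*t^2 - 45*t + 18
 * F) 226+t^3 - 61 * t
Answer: B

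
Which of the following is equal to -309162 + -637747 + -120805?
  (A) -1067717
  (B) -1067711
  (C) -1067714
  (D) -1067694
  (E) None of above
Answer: C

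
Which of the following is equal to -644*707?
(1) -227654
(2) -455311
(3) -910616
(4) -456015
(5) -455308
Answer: 5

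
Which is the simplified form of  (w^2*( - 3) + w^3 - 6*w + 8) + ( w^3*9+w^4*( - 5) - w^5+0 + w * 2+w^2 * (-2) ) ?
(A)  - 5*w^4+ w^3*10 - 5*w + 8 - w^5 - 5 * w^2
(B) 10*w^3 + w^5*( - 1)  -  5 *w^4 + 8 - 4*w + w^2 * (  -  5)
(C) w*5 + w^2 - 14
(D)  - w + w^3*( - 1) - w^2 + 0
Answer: B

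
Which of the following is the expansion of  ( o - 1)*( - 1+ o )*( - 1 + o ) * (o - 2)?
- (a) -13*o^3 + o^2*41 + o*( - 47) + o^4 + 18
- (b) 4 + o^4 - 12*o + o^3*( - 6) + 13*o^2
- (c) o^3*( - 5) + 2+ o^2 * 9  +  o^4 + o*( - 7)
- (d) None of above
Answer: c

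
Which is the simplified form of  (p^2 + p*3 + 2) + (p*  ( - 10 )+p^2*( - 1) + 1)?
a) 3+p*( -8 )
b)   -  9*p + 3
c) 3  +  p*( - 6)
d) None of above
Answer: d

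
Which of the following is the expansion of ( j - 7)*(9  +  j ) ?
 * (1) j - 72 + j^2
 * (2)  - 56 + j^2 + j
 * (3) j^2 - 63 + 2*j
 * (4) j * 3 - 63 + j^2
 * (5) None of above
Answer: 3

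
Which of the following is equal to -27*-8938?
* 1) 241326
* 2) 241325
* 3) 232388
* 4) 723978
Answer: 1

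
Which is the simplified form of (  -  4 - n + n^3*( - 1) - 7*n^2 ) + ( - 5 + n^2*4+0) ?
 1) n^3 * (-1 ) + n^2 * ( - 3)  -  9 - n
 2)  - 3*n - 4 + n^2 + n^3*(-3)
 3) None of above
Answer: 1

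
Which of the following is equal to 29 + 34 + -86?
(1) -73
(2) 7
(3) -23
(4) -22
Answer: 3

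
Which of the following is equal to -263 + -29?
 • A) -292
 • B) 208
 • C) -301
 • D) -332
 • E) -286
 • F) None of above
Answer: A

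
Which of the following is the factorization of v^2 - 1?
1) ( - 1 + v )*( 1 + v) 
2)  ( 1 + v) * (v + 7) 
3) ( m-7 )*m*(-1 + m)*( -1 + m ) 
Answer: 1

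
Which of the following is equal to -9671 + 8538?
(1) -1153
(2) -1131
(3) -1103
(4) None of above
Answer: 4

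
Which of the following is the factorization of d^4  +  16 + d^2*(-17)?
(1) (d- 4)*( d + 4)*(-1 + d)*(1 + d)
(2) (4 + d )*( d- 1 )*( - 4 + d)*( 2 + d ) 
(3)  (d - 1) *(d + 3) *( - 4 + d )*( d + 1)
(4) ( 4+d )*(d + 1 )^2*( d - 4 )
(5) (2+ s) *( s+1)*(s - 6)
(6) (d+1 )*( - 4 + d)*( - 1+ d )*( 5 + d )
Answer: 1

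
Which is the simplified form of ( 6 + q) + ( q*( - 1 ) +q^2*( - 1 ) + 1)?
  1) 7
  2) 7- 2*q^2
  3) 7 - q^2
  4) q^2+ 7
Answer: 3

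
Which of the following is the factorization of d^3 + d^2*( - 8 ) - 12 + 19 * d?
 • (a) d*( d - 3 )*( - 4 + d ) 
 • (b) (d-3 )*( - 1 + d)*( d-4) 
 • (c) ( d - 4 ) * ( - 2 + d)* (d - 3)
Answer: b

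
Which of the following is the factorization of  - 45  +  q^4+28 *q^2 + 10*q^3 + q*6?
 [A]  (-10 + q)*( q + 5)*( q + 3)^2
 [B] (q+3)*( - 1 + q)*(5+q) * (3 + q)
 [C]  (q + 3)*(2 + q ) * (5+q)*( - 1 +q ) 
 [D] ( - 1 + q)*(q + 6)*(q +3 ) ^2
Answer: B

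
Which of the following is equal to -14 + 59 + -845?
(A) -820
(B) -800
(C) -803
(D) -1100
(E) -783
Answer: B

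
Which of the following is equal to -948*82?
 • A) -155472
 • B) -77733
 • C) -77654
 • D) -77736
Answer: D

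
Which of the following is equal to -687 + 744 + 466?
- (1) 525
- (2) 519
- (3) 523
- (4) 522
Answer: 3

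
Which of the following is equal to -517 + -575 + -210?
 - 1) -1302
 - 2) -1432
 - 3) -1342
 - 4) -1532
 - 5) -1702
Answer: 1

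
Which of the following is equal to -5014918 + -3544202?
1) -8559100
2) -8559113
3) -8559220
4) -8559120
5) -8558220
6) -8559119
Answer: 4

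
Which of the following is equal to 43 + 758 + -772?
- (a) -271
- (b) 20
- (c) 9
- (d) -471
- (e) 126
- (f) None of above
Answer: f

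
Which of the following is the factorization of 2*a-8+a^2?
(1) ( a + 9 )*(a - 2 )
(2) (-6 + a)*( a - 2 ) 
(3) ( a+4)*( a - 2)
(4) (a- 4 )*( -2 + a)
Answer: 3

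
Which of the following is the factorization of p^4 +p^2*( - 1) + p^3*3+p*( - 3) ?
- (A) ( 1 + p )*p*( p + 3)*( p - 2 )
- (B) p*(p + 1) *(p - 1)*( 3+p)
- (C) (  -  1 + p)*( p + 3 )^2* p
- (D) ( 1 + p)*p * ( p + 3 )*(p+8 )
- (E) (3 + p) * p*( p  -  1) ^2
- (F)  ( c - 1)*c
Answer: B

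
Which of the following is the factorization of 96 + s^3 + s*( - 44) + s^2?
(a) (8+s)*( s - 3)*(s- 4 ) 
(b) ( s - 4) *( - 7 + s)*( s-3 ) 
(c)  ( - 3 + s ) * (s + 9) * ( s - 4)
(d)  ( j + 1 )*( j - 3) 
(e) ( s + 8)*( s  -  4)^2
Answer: a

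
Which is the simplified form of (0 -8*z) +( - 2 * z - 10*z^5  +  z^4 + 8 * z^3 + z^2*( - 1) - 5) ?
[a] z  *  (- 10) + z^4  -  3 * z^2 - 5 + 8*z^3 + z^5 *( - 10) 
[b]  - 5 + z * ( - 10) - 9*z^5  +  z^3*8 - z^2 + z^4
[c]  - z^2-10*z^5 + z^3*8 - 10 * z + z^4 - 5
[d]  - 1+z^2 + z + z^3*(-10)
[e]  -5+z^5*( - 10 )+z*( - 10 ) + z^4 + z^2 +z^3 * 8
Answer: c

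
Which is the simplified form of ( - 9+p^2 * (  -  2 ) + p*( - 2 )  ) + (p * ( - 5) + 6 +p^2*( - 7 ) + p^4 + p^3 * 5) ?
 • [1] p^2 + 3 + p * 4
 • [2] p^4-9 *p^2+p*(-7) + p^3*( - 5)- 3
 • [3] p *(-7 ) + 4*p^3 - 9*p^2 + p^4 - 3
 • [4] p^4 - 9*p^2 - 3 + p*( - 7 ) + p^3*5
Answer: 4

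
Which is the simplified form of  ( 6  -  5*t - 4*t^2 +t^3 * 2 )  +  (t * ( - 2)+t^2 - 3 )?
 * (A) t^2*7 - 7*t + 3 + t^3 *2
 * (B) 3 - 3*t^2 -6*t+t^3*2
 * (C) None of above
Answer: C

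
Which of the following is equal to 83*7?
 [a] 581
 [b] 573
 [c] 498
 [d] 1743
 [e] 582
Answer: a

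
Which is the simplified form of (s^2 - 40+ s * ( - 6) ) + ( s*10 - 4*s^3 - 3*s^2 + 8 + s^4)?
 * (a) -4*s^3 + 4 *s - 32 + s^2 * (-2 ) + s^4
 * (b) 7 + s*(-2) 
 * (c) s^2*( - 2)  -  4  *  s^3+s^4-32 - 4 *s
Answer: a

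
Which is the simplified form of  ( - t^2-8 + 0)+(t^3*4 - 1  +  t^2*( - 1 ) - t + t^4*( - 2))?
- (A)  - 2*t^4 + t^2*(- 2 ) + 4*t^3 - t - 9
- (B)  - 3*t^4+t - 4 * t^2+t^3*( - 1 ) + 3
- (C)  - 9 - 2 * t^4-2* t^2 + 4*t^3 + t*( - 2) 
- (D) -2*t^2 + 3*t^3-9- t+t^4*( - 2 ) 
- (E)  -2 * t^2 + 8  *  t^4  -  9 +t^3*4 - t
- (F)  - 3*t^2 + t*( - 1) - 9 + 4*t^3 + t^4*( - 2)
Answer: A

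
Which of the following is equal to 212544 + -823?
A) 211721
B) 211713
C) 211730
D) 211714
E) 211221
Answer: A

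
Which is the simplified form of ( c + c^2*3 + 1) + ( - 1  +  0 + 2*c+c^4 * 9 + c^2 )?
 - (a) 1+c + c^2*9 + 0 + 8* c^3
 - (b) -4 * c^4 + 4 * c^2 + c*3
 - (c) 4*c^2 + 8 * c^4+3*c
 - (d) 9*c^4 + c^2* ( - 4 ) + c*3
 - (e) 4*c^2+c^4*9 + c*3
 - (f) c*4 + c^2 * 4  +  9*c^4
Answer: e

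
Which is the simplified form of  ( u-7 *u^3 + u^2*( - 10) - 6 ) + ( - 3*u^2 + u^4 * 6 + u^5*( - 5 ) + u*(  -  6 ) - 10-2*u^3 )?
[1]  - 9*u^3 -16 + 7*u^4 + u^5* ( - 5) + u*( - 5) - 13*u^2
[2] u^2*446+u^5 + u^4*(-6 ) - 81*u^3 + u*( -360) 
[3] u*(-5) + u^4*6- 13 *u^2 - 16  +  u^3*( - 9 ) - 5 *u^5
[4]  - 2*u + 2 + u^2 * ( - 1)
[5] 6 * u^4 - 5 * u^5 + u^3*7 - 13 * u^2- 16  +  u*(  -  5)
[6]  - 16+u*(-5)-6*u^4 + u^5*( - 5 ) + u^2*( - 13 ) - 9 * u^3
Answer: 3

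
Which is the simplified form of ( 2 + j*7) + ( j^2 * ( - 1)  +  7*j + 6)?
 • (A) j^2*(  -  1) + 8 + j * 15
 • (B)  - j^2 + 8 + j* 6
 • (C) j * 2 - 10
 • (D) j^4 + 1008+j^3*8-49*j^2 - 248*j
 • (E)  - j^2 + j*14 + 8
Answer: E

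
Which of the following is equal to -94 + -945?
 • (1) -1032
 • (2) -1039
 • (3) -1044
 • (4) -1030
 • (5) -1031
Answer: 2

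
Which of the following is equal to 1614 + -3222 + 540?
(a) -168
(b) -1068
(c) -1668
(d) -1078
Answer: b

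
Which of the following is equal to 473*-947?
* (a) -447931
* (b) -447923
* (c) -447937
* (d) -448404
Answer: a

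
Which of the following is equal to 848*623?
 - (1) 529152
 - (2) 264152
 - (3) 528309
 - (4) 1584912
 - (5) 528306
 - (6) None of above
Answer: 6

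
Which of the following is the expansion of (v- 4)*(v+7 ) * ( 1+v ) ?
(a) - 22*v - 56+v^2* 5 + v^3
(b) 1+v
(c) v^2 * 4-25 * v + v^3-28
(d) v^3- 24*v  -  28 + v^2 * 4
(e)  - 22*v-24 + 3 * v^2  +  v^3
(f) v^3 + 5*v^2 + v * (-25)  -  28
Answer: c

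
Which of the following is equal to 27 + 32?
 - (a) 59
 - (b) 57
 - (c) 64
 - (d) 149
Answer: a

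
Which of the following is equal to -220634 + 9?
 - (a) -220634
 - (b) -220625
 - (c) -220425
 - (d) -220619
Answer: b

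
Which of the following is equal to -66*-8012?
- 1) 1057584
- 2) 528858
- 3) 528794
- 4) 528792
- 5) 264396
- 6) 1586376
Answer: 4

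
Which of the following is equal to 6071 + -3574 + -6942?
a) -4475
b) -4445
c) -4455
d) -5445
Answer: b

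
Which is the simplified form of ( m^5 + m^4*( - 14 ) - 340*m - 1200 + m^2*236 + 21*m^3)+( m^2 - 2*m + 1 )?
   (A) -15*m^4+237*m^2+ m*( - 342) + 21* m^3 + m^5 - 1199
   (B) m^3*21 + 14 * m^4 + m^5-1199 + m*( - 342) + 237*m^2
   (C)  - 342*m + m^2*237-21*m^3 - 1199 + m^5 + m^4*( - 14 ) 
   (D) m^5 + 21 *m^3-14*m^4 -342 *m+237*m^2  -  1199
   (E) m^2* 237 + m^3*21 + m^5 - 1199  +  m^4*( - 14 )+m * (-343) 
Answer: D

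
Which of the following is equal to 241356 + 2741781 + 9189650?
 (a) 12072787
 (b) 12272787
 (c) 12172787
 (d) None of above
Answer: c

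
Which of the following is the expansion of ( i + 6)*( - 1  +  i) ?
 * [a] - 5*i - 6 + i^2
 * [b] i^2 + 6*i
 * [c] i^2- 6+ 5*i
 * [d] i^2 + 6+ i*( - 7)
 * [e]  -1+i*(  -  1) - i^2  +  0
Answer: c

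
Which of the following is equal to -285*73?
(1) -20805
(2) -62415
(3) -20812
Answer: 1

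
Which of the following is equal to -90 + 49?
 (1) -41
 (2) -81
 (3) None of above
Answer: 1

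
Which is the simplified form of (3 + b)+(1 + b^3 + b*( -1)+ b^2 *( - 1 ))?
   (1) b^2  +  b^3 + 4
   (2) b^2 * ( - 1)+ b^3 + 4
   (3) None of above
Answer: 2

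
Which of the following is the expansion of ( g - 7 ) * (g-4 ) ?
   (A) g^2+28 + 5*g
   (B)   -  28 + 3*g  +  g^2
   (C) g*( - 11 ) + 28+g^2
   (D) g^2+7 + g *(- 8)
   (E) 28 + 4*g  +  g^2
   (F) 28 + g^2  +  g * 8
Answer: C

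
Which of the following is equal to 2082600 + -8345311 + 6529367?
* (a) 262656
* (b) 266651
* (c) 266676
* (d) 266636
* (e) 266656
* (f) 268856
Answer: e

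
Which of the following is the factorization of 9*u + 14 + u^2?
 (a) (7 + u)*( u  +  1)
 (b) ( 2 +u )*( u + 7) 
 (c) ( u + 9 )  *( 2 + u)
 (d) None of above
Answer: b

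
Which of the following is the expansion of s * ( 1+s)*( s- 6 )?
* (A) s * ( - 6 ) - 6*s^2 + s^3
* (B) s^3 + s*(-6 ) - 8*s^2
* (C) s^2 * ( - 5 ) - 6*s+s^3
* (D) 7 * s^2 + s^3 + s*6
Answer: C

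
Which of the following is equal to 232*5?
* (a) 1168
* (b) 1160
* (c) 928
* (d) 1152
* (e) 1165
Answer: b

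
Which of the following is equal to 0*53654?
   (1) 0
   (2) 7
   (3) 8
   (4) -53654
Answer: 1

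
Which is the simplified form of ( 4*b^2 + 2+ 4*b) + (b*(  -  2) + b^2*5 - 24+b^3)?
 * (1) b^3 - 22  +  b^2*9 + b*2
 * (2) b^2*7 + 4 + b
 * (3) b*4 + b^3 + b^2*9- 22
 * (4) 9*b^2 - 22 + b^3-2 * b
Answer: 1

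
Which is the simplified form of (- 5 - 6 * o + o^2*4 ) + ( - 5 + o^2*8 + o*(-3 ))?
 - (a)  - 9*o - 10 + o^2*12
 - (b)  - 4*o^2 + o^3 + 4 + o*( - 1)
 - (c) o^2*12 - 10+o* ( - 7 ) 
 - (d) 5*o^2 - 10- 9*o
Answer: a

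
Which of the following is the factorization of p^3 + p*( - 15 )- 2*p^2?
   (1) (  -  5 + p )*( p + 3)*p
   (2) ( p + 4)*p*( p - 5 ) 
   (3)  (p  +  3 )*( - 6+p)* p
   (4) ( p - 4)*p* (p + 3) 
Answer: 1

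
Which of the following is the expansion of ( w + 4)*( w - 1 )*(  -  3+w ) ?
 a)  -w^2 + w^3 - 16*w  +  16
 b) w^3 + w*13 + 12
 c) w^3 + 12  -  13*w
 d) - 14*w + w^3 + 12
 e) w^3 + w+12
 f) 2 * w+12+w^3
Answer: c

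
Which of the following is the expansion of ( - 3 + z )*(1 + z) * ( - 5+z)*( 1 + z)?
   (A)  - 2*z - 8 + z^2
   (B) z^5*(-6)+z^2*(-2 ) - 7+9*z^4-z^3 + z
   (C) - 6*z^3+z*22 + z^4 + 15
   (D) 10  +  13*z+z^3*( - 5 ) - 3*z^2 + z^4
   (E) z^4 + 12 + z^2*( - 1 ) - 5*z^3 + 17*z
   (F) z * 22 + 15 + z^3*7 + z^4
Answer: C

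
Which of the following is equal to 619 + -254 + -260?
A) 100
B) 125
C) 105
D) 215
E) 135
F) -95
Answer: C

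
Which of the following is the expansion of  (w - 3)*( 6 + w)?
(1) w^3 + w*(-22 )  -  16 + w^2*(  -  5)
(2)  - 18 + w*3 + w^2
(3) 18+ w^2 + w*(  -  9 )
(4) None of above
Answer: 2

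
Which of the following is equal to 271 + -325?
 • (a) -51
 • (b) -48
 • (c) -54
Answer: c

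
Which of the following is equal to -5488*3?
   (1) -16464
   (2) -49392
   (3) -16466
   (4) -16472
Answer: 1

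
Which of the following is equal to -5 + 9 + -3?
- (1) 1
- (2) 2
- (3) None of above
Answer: 1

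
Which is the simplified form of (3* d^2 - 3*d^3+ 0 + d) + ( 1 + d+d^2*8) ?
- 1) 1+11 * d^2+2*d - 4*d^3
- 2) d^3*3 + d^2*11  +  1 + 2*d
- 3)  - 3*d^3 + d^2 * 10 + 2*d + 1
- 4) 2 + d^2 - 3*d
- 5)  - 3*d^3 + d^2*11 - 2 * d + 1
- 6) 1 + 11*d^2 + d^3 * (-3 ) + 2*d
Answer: 6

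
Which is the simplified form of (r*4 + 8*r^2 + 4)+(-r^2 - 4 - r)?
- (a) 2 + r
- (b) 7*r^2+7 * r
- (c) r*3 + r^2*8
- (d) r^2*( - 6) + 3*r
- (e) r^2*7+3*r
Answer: e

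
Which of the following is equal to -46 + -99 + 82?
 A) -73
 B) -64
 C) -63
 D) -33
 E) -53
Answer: C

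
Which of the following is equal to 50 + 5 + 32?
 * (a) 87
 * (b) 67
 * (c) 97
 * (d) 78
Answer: a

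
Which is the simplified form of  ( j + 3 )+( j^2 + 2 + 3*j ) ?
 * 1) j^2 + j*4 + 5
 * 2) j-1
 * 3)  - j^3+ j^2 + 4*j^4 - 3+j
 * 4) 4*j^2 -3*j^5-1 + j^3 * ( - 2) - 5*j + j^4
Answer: 1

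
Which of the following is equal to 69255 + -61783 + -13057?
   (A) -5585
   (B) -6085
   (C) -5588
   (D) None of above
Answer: A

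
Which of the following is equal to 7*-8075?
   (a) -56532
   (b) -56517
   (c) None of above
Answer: c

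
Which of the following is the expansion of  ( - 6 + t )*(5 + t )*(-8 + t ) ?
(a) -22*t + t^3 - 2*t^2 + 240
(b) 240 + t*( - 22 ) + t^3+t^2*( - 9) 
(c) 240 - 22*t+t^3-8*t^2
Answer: b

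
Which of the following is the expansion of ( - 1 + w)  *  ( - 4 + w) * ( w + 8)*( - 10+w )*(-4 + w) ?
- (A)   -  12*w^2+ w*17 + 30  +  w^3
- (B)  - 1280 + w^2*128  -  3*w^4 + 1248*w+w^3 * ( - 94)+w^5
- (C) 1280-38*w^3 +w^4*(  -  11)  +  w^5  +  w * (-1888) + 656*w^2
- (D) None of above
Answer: C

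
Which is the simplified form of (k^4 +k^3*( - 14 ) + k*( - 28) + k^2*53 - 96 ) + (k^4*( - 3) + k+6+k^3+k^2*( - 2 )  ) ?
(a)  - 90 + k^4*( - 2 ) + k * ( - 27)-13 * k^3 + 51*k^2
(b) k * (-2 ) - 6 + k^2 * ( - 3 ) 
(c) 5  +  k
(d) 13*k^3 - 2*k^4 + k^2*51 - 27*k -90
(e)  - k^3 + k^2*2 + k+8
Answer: a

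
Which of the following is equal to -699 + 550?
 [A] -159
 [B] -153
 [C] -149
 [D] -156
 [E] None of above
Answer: C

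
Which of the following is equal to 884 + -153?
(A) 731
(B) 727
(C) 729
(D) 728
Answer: A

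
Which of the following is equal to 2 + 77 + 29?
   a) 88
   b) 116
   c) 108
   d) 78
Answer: c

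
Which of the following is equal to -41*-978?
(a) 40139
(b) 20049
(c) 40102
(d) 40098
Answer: d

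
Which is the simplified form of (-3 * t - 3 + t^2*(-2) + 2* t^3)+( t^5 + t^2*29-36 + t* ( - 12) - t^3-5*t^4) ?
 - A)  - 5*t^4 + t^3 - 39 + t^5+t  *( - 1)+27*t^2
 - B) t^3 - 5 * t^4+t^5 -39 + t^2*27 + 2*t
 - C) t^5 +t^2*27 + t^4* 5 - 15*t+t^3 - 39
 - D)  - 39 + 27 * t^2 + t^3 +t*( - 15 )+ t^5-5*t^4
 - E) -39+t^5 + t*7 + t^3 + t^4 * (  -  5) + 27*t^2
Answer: D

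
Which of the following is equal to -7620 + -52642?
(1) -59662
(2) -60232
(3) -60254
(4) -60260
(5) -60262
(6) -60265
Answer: 5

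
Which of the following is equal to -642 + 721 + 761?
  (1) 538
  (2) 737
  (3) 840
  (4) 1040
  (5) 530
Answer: 3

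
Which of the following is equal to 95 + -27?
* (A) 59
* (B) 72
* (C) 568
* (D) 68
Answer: D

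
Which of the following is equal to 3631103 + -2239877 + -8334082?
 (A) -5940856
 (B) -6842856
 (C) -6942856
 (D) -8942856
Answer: C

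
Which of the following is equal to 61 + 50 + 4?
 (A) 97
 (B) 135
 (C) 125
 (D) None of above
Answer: D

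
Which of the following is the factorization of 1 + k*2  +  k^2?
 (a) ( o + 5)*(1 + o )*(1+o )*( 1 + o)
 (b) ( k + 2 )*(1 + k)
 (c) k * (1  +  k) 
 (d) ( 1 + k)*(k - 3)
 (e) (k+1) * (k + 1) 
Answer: e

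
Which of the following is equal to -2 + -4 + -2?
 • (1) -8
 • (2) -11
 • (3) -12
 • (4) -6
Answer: 1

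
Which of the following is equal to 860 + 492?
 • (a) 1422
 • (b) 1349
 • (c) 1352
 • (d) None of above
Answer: c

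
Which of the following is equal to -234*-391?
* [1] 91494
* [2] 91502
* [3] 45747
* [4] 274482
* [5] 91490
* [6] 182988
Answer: 1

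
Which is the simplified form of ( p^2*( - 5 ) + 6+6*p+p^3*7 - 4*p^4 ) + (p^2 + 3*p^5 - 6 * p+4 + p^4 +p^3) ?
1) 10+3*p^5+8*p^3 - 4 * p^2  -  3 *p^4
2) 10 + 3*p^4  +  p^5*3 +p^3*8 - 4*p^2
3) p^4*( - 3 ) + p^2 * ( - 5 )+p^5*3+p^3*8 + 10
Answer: 1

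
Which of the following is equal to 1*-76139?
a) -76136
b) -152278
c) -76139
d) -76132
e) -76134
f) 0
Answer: c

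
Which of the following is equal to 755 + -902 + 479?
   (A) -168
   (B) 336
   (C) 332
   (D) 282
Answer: C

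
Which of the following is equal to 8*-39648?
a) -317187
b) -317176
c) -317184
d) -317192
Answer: c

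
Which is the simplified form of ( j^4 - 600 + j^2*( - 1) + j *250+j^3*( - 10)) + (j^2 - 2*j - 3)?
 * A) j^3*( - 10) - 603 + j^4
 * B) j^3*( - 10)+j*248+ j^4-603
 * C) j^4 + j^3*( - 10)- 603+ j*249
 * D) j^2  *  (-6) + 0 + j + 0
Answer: B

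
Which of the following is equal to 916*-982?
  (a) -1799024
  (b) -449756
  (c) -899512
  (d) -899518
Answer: c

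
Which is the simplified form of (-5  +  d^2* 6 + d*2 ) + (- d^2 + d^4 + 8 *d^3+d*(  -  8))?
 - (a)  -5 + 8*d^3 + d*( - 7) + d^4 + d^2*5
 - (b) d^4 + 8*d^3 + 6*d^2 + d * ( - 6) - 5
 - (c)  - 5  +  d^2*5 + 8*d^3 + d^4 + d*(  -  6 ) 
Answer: c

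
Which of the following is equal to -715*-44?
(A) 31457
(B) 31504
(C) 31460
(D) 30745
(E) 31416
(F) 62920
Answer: C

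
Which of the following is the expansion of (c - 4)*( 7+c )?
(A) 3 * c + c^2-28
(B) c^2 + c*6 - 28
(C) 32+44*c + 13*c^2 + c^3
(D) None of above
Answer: A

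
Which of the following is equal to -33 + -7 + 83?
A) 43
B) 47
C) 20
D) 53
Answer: A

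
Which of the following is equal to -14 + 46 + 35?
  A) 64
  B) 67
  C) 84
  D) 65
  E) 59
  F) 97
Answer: B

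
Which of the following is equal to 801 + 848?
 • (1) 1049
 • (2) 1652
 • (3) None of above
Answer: 3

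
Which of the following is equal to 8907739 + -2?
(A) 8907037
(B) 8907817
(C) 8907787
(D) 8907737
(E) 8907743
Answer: D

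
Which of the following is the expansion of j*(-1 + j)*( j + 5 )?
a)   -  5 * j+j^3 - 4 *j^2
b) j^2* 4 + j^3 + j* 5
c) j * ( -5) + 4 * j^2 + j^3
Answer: c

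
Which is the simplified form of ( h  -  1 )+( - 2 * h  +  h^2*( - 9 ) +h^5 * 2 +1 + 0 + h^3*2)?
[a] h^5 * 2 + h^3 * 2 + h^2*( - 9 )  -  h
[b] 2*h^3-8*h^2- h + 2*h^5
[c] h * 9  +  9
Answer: a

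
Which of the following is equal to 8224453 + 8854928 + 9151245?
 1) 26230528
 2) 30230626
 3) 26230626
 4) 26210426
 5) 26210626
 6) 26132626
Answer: 3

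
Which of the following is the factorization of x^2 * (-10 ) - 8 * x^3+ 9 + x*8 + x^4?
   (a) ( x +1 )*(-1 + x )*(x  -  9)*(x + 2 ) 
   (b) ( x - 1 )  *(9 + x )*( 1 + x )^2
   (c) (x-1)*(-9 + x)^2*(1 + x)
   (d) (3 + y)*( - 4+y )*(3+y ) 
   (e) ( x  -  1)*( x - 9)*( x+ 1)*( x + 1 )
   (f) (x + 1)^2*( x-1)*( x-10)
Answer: e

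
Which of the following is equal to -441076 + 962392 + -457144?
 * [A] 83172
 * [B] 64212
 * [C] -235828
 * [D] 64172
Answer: D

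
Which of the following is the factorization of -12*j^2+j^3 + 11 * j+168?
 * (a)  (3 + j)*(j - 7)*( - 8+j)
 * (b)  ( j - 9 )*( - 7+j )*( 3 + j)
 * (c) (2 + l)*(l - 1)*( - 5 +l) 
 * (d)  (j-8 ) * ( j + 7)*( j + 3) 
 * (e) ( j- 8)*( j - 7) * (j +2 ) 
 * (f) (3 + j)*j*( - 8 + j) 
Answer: a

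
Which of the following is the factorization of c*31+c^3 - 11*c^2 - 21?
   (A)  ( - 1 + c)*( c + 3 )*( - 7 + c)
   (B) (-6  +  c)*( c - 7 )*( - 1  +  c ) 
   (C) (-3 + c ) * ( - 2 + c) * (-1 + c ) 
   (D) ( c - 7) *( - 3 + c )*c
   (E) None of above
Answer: E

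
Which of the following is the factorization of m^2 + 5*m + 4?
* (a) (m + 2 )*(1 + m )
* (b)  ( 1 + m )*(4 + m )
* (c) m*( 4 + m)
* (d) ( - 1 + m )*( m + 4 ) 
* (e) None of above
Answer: b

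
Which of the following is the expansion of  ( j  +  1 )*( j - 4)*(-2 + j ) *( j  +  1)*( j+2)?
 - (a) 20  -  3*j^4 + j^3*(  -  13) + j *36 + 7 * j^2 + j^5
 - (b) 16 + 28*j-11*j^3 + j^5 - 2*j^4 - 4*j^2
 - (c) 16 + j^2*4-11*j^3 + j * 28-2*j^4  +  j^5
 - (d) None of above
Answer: c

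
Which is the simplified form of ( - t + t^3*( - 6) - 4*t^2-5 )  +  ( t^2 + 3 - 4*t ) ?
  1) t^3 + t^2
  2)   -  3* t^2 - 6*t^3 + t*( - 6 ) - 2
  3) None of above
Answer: 3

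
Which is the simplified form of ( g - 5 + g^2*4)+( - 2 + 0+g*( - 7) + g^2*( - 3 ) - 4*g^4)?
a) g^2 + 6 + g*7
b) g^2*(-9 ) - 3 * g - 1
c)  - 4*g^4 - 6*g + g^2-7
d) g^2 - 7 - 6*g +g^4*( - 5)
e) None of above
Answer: c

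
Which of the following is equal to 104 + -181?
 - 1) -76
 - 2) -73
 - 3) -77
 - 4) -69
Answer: 3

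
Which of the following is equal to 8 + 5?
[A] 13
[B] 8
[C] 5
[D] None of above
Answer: A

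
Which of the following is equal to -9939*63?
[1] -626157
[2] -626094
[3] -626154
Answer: 1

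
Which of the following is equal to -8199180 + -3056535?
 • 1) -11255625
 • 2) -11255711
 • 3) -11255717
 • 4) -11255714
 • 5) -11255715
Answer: 5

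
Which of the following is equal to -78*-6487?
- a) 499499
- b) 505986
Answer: b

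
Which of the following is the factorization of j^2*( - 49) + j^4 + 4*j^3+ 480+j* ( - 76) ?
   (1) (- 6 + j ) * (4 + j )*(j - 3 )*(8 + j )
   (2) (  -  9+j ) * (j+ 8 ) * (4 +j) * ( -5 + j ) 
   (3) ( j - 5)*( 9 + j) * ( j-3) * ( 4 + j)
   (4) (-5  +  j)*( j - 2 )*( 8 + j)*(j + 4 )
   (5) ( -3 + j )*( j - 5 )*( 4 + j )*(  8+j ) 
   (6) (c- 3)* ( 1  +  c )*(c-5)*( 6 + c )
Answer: 5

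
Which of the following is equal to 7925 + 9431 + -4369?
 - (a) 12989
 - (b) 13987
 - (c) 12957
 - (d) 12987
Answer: d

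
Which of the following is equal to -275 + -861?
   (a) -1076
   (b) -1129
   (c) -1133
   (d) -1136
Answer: d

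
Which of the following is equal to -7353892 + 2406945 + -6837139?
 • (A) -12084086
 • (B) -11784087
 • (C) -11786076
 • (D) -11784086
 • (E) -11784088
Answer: D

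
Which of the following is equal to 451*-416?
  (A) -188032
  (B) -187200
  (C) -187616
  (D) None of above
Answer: C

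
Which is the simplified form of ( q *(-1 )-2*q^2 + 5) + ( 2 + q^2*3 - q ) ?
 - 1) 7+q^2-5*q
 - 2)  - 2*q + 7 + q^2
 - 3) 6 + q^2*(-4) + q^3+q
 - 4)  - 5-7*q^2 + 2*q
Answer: 2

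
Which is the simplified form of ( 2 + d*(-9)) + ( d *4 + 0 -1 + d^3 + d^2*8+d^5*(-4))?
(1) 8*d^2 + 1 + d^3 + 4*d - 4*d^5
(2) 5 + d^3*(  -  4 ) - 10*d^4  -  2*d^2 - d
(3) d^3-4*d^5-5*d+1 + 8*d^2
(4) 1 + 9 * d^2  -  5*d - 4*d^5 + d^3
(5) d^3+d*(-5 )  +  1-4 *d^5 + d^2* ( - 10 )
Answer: 3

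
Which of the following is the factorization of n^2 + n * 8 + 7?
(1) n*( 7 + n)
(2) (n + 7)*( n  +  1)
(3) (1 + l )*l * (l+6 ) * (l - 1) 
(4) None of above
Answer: 2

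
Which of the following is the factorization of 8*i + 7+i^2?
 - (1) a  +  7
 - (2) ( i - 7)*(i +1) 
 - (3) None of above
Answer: 3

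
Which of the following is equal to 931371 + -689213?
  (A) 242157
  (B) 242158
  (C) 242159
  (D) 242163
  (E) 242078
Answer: B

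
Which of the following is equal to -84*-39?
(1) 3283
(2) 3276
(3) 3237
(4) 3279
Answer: 2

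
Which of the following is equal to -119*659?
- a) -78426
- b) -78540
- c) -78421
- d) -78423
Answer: c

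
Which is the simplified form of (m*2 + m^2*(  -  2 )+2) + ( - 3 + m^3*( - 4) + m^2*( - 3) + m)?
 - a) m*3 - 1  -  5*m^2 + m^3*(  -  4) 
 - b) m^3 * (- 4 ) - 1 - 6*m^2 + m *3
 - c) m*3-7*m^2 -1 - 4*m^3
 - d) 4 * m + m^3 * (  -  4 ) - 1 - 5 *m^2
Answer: a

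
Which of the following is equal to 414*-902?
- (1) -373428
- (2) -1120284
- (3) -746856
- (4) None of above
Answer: 1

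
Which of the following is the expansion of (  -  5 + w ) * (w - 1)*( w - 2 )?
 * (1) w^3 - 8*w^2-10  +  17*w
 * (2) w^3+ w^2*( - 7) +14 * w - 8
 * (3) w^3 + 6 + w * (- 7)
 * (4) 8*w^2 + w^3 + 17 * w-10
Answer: 1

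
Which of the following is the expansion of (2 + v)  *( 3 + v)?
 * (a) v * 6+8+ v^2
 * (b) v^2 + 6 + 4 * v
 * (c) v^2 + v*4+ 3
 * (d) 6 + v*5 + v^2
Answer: d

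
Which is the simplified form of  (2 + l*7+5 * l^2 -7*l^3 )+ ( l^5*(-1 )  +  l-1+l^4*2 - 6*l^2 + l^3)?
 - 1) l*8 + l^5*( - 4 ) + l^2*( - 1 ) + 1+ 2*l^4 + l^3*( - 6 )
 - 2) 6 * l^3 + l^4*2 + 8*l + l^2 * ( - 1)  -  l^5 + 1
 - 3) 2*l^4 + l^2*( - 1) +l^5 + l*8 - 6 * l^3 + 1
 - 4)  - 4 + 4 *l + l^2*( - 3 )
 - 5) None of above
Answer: 5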